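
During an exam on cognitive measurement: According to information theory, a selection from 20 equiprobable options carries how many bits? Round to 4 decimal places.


H = log2(n)
H = log2(20)
= 4.3219


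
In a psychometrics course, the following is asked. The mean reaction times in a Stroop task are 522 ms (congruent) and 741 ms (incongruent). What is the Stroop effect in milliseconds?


Stroop effect = RT(incongruent) - RT(congruent)
= 741 - 522
= 219 ms


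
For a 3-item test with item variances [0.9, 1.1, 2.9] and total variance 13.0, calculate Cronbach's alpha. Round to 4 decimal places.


alpha = (k/(k-1)) * (1 - sum(s_i^2)/s_total^2)
sum(item variances) = 4.9
k/(k-1) = 3/2 = 1.5
1 - 4.9/13.0 = 1 - 0.376923 = 0.623077
alpha = 1.5 * 0.623077
= 0.9346


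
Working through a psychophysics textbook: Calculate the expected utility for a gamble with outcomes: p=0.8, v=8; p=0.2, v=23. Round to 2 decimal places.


EU = sum(p_i * v_i)
0.8 * 8 = 6.4
0.2 * 23 = 4.6
EU = 6.4 + 4.6
= 11.00


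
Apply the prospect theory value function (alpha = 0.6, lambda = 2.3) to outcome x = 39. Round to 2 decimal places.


Since x = 39 >= 0, use v(x) = x^0.6
39^0.6 = 9.0082
v(39) = 9.01


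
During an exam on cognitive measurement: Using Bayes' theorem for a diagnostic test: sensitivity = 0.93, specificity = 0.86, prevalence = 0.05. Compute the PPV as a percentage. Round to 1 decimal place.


PPV = (sens * prev) / (sens * prev + (1-spec) * (1-prev))
Numerator = 0.93 * 0.05 = 0.0465
P(positive and no disease) = (1 - spec) * (1 - prev) = (1 - 0.86) * (1 - 0.05) = 0.133
Denominator = 0.0465 + 0.133 = 0.1795
PPV = 0.0465 / 0.1795 = 0.259053
As percentage = 25.9


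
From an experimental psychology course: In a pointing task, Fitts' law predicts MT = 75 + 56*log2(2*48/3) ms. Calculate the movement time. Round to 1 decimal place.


MT = 75 + 56 * log2(2*48/3)
2D/W = 32.0
log2(32.0) = 5.0
MT = 75 + 56 * 5.0
= 355.0 ms


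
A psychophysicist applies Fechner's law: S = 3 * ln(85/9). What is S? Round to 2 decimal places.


S = 3 * ln(85/9)
I/I0 = 9.444444
ln(9.444444) = 2.2454
S = 3 * 2.2454
= 6.74


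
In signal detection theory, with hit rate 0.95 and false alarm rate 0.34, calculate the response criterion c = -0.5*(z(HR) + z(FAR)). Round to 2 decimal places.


c = -0.5 * (z(HR) + z(FAR))
z(0.95) = 1.6449
z(0.34) = -0.4125
c = -0.5 * (1.6449 + -0.4125)
= -0.5 * 1.2324
= -0.62


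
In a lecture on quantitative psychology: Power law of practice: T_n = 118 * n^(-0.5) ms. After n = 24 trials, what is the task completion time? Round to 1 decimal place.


T_n = 118 * 24^(-0.5)
24^(-0.5) = 0.204124
T_n = 118 * 0.204124
= 24.1 ms


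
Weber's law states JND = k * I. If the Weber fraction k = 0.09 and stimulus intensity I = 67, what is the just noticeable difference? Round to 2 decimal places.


JND = k * I
JND = 0.09 * 67
= 6.03


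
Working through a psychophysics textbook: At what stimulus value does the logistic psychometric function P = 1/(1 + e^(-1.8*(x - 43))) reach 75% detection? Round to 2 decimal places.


At P = 0.75: 0.75 = 1/(1 + e^(-k*(x-x0)))
Solving: e^(-k*(x-x0)) = 1/3
x = x0 + ln(3)/k
ln(3) = 1.0986
x = 43 + 1.0986/1.8
= 43 + 0.6103
= 43.61


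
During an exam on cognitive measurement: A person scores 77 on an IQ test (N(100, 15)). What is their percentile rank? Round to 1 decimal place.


z = (IQ - mean) / SD
z = (77 - 100) / 15 = -1.5333
Percentile = Phi(-1.5333) * 100
Phi(-1.5333) = 0.062601
= 6.3


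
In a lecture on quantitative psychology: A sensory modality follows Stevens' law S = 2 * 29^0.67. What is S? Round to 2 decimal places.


S = 2 * 29^0.67
29^0.67 = 9.5457
S = 2 * 9.5457
= 19.09


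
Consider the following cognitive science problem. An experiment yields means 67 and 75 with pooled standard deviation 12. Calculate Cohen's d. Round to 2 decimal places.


Cohen's d = (M1 - M2) / S_pooled
= (67 - 75) / 12
= -8 / 12
= -0.67


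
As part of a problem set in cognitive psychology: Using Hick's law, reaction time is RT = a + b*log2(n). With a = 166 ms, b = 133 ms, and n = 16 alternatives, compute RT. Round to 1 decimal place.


RT = 166 + 133 * log2(16)
log2(16) = 4.0
RT = 166 + 133 * 4.0
= 166 + 532.0
= 698.0 ms


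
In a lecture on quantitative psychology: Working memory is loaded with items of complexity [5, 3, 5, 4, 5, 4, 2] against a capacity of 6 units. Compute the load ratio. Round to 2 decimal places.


Total complexity = 5 + 3 + 5 + 4 + 5 + 4 + 2 = 28
Load = total / capacity = 28 / 6
= 4.67


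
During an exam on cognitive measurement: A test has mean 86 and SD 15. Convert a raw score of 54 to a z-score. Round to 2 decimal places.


z = (X - mu) / sigma
= (54 - 86) / 15
= -32 / 15
= -2.13


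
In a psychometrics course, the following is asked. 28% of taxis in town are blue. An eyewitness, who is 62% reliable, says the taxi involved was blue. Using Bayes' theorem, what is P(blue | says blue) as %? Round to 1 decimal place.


P(blue | says blue) = P(says blue | blue)*P(blue) / [P(says blue | blue)*P(blue) + P(says blue | not blue)*P(not blue)]
Numerator = 0.62 * 0.28 = 0.1736
False identification = 0.38 * 0.72 = 0.2736
P = 0.1736 / (0.1736 + 0.2736)
= 0.1736 / 0.4472
As percentage = 38.8


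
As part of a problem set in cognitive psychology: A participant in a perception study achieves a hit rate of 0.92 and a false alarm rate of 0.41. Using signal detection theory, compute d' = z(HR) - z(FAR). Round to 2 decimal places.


d' = z(HR) - z(FAR)
z(0.92) = 1.4051
z(0.41) = -0.2275
d' = 1.4051 - -0.2275
= 1.63


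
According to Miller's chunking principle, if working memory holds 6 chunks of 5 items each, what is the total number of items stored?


Total items = chunks * items_per_chunk
= 6 * 5
= 30


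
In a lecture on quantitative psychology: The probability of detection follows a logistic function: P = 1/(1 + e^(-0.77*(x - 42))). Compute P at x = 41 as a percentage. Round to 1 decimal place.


P(x) = 1/(1 + e^(-0.77*(41 - 42)))
Exponent = -0.77 * -1 = 0.77
e^(0.77) = 2.159766
P = 1/(1 + 2.159766) = 0.316479
Percentage = 31.6


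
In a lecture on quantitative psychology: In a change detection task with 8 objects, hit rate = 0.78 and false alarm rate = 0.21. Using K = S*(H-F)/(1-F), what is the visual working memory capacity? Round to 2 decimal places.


K = S * (H - F) / (1 - F)
H - F = 0.57
1 - F = 0.79
K = 8 * 0.57 / 0.79
= 5.77


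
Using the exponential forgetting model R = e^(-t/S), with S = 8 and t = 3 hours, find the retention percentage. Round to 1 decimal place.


R = e^(-t/S)
-t/S = -3/8 = -0.375
R = e^(-0.375) = 0.687289
Percentage = 0.687289 * 100
= 68.7


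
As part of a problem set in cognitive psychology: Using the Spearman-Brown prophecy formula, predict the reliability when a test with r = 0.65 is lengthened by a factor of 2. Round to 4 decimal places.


r_new = n*r / (1 + (n-1)*r)
Numerator = 2 * 0.65 = 1.3
Denominator = 1 + 1 * 0.65 = 1.65
r_new = 1.3 / 1.65
= 0.7879


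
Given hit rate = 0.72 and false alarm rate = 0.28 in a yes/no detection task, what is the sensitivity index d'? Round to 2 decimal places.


d' = z(HR) - z(FAR)
z(0.72) = 0.5828
z(0.28) = -0.5828
d' = 0.5828 - -0.5828
= 1.17


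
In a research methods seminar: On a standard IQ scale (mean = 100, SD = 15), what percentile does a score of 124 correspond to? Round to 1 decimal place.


z = (IQ - mean) / SD
z = (124 - 100) / 15 = 1.6
Percentile = Phi(1.6) * 100
Phi(1.6) = 0.945201
= 94.5


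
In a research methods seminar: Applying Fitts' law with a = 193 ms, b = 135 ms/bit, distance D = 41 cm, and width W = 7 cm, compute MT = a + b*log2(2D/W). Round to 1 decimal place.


MT = 193 + 135 * log2(2*41/7)
2D/W = 11.714286
log2(11.714286) = 3.5502
MT = 193 + 135 * 3.5502
= 672.3 ms


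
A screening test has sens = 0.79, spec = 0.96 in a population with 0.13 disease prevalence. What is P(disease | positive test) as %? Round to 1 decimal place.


PPV = (sens * prev) / (sens * prev + (1-spec) * (1-prev))
Numerator = 0.79 * 0.13 = 0.1027
P(positive and no disease) = (1 - spec) * (1 - prev) = (1 - 0.96) * (1 - 0.13) = 0.0348
Denominator = 0.1027 + 0.0348 = 0.1375
PPV = 0.1027 / 0.1375 = 0.746909
As percentage = 74.7


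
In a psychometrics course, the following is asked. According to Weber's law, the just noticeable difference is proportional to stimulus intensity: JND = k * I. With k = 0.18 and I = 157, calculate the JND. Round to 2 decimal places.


JND = k * I
JND = 0.18 * 157
= 28.26


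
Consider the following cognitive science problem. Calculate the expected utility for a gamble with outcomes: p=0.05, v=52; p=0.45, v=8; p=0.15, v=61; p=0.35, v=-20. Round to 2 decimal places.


EU = sum(p_i * v_i)
0.05 * 52 = 2.6
0.45 * 8 = 3.6
0.15 * 61 = 9.15
0.35 * -20 = -7.0
EU = 2.6 + 3.6 + 9.15 + -7.0
= 8.35


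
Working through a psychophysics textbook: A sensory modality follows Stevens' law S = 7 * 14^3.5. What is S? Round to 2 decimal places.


S = 7 * 14^3.5
14^3.5 = 10267.1079
S = 7 * 10267.1079
= 71869.76


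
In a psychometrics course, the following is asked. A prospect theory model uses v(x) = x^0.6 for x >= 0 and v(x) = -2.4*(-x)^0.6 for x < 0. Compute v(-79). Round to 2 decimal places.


Since x = -79 < 0, use v(x) = -lambda*(-x)^alpha
(-x) = 79
79^0.6 = 13.7587
v(-79) = -2.4 * 13.7587
= -33.02


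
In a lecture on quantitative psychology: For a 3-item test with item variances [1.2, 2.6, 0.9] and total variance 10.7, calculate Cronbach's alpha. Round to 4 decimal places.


alpha = (k/(k-1)) * (1 - sum(s_i^2)/s_total^2)
sum(item variances) = 4.7
k/(k-1) = 3/2 = 1.5
1 - 4.7/10.7 = 1 - 0.439252 = 0.560748
alpha = 1.5 * 0.560748
= 0.8411


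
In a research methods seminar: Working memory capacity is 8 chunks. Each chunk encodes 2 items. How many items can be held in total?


Total items = chunks * items_per_chunk
= 8 * 2
= 16


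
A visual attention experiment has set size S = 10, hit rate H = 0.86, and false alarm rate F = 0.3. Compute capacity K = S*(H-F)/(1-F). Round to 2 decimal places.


K = S * (H - F) / (1 - F)
H - F = 0.56
1 - F = 0.7
K = 10 * 0.56 / 0.7
= 8.00


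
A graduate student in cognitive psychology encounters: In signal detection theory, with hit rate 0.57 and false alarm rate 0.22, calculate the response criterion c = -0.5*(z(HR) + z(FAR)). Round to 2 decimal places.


c = -0.5 * (z(HR) + z(FAR))
z(0.57) = 0.1764
z(0.22) = -0.7722
c = -0.5 * (0.1764 + -0.7722)
= -0.5 * -0.5958
= 0.30


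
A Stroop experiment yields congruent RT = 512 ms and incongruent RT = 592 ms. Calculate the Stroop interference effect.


Stroop effect = RT(incongruent) - RT(congruent)
= 592 - 512
= 80 ms


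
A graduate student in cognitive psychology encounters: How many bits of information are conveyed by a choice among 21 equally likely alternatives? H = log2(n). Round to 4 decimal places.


H = log2(n)
H = log2(21)
= 4.3923


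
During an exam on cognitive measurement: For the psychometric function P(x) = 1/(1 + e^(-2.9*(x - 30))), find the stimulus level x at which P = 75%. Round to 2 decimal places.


At P = 0.75: 0.75 = 1/(1 + e^(-k*(x-x0)))
Solving: e^(-k*(x-x0)) = 1/3
x = x0 + ln(3)/k
ln(3) = 1.0986
x = 30 + 1.0986/2.9
= 30 + 0.3788
= 30.38


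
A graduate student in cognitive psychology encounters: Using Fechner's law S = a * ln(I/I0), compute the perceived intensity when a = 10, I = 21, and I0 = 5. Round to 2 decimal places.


S = 10 * ln(21/5)
I/I0 = 4.2
ln(4.2) = 1.4351
S = 10 * 1.4351
= 14.35


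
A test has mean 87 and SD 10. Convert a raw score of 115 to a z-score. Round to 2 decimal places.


z = (X - mu) / sigma
= (115 - 87) / 10
= 28 / 10
= 2.80


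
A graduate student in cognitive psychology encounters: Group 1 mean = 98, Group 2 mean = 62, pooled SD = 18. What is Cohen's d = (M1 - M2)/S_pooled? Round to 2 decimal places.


Cohen's d = (M1 - M2) / S_pooled
= (98 - 62) / 18
= 36 / 18
= 2.00


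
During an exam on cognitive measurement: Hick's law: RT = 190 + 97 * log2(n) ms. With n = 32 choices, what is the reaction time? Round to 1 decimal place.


RT = 190 + 97 * log2(32)
log2(32) = 5.0
RT = 190 + 97 * 5.0
= 190 + 485.0
= 675.0 ms


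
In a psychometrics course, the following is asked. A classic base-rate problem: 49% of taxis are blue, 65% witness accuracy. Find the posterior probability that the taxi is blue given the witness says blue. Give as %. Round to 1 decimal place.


P(blue | says blue) = P(says blue | blue)*P(blue) / [P(says blue | blue)*P(blue) + P(says blue | not blue)*P(not blue)]
Numerator = 0.65 * 0.49 = 0.3185
False identification = 0.35 * 0.51 = 0.1785
P = 0.3185 / (0.3185 + 0.1785)
= 0.3185 / 0.497
As percentage = 64.1


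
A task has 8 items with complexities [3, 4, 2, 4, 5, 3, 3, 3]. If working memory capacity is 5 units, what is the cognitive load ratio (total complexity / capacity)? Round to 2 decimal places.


Total complexity = 3 + 4 + 2 + 4 + 5 + 3 + 3 + 3 = 27
Load = total / capacity = 27 / 5
= 5.40


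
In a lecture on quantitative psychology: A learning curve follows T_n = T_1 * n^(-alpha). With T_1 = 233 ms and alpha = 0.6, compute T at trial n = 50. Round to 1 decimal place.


T_n = 233 * 50^(-0.6)
50^(-0.6) = 0.095635
T_n = 233 * 0.095635
= 22.3 ms


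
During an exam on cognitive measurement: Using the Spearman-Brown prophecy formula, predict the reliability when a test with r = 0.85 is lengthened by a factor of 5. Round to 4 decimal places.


r_new = n*r / (1 + (n-1)*r)
Numerator = 5 * 0.85 = 4.25
Denominator = 1 + 4 * 0.85 = 4.4
r_new = 4.25 / 4.4
= 0.9659


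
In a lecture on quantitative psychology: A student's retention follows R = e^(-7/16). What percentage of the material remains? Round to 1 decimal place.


R = e^(-t/S)
-t/S = -7/16 = -0.4375
R = e^(-0.4375) = 0.645649
Percentage = 0.645649 * 100
= 64.6


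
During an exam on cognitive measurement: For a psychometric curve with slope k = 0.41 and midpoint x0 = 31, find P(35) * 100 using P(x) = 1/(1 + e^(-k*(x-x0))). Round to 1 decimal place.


P(x) = 1/(1 + e^(-0.41*(35 - 31)))
Exponent = -0.41 * 4 = -1.64
e^(-1.64) = 0.19398
P = 1/(1 + 0.19398) = 0.837535
Percentage = 83.8


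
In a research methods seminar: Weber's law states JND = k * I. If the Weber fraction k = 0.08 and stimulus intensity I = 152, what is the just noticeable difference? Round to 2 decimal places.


JND = k * I
JND = 0.08 * 152
= 12.16


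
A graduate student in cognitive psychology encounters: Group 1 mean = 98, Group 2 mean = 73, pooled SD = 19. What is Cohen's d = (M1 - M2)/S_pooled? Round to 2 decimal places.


Cohen's d = (M1 - M2) / S_pooled
= (98 - 73) / 19
= 25 / 19
= 1.32


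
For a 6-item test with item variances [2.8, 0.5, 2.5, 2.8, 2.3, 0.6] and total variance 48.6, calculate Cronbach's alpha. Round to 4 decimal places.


alpha = (k/(k-1)) * (1 - sum(s_i^2)/s_total^2)
sum(item variances) = 11.5
k/(k-1) = 6/5 = 1.2
1 - 11.5/48.6 = 1 - 0.236626 = 0.763374
alpha = 1.2 * 0.763374
= 0.9160


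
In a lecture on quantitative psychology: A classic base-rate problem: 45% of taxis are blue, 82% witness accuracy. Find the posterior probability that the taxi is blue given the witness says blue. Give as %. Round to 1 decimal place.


P(blue | says blue) = P(says blue | blue)*P(blue) / [P(says blue | blue)*P(blue) + P(says blue | not blue)*P(not blue)]
Numerator = 0.82 * 0.45 = 0.369
False identification = 0.18 * 0.55 = 0.099
P = 0.369 / (0.369 + 0.099)
= 0.369 / 0.468
As percentage = 78.8


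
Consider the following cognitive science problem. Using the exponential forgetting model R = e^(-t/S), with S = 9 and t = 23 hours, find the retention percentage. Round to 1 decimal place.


R = e^(-t/S)
-t/S = -23/9 = -2.555556
R = e^(-2.555556) = 0.077649
Percentage = 0.077649 * 100
= 7.8


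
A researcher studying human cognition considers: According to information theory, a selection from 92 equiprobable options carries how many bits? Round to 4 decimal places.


H = log2(n)
H = log2(92)
= 6.5236


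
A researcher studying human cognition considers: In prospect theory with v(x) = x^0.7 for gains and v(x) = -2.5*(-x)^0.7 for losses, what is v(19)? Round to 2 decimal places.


Since x = 19 >= 0, use v(x) = x^0.7
19^0.7 = 7.8547
v(19) = 7.85


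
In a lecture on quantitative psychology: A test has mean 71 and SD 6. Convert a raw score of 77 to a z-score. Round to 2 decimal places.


z = (X - mu) / sigma
= (77 - 71) / 6
= 6 / 6
= 1.00


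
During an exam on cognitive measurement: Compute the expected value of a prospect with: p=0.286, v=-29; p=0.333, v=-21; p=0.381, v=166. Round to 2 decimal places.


EU = sum(p_i * v_i)
0.286 * -29 = -8.294
0.333 * -21 = -6.993
0.381 * 166 = 63.246
EU = -8.294 + -6.993 + 63.246
= 47.96


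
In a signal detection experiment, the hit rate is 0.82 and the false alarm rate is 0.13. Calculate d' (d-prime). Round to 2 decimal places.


d' = z(HR) - z(FAR)
z(0.82) = 0.9154
z(0.13) = -1.1264
d' = 0.9154 - -1.1264
= 2.04


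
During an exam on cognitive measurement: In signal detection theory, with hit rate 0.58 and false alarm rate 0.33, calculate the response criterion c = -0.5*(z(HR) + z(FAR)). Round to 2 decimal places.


c = -0.5 * (z(HR) + z(FAR))
z(0.58) = 0.2019
z(0.33) = -0.4399
c = -0.5 * (0.2019 + -0.4399)
= -0.5 * -0.238
= 0.12


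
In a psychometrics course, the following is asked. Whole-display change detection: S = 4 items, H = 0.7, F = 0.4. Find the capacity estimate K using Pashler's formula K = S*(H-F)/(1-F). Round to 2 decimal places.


K = S * (H - F) / (1 - F)
H - F = 0.3
1 - F = 0.6
K = 4 * 0.3 / 0.6
= 2.00


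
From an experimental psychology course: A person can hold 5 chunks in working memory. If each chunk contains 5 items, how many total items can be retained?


Total items = chunks * items_per_chunk
= 5 * 5
= 25


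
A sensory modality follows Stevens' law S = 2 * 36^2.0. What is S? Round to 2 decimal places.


S = 2 * 36^2.0
36^2.0 = 1296.0
S = 2 * 1296.0
= 2592.00


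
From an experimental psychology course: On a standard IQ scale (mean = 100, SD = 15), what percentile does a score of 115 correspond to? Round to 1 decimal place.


z = (IQ - mean) / SD
z = (115 - 100) / 15 = 1.0
Percentile = Phi(1.0) * 100
Phi(1.0) = 0.841345
= 84.1


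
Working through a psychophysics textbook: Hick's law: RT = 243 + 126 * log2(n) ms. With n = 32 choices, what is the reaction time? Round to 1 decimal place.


RT = 243 + 126 * log2(32)
log2(32) = 5.0
RT = 243 + 126 * 5.0
= 243 + 630.0
= 873.0 ms


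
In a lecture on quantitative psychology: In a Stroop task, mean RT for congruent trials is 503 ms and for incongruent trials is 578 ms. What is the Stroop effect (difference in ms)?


Stroop effect = RT(incongruent) - RT(congruent)
= 578 - 503
= 75 ms


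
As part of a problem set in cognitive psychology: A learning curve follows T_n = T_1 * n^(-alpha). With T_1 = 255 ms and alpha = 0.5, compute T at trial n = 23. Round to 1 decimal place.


T_n = 255 * 23^(-0.5)
23^(-0.5) = 0.208514
T_n = 255 * 0.208514
= 53.2 ms


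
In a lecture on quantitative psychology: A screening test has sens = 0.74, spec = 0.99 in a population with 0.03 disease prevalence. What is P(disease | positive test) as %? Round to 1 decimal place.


PPV = (sens * prev) / (sens * prev + (1-spec) * (1-prev))
Numerator = 0.74 * 0.03 = 0.0222
P(positive and no disease) = (1 - spec) * (1 - prev) = (1 - 0.99) * (1 - 0.03) = 0.0097
Denominator = 0.0222 + 0.0097 = 0.0319
PPV = 0.0222 / 0.0319 = 0.695925
As percentage = 69.6


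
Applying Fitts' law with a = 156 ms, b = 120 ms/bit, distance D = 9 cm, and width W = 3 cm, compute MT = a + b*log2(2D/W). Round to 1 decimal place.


MT = 156 + 120 * log2(2*9/3)
2D/W = 6.0
log2(6.0) = 2.585
MT = 156 + 120 * 2.585
= 466.2 ms


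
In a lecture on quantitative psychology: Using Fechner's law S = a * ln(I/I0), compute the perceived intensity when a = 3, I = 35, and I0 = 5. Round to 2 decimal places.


S = 3 * ln(35/5)
I/I0 = 7.0
ln(7.0) = 1.9459
S = 3 * 1.9459
= 5.84


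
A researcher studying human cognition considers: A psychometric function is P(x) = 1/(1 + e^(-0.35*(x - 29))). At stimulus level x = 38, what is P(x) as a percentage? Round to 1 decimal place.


P(x) = 1/(1 + e^(-0.35*(38 - 29)))
Exponent = -0.35 * 9 = -3.15
e^(-3.15) = 0.042852
P = 1/(1 + 0.042852) = 0.958909
Percentage = 95.9


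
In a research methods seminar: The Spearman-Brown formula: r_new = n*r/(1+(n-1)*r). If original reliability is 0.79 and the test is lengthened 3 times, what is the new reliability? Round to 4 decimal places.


r_new = n*r / (1 + (n-1)*r)
Numerator = 3 * 0.79 = 2.37
Denominator = 1 + 2 * 0.79 = 2.58
r_new = 2.37 / 2.58
= 0.9186


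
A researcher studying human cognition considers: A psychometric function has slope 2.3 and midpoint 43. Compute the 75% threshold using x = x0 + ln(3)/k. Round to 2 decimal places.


At P = 0.75: 0.75 = 1/(1 + e^(-k*(x-x0)))
Solving: e^(-k*(x-x0)) = 1/3
x = x0 + ln(3)/k
ln(3) = 1.0986
x = 43 + 1.0986/2.3
= 43 + 0.4777
= 43.48


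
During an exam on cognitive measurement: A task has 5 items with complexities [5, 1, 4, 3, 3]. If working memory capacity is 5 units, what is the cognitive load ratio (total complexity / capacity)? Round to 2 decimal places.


Total complexity = 5 + 1 + 4 + 3 + 3 = 16
Load = total / capacity = 16 / 5
= 3.20


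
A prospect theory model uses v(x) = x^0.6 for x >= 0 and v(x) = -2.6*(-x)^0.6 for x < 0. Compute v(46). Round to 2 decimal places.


Since x = 46 >= 0, use v(x) = x^0.6
46^0.6 = 9.9461
v(46) = 9.95


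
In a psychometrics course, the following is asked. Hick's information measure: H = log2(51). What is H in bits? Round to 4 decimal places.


H = log2(n)
H = log2(51)
= 5.6724


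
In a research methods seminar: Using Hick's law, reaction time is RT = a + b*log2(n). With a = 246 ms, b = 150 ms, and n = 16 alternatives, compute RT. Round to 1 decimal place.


RT = 246 + 150 * log2(16)
log2(16) = 4.0
RT = 246 + 150 * 4.0
= 246 + 600.0
= 846.0 ms


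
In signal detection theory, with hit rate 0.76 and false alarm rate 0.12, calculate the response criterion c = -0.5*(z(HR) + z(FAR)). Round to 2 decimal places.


c = -0.5 * (z(HR) + z(FAR))
z(0.76) = 0.7063
z(0.12) = -1.175
c = -0.5 * (0.7063 + -1.175)
= -0.5 * -0.4687
= 0.23


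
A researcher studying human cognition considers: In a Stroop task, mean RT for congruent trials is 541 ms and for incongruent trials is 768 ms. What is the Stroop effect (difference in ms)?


Stroop effect = RT(incongruent) - RT(congruent)
= 768 - 541
= 227 ms


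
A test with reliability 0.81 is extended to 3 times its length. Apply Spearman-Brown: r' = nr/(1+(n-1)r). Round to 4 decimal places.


r_new = n*r / (1 + (n-1)*r)
Numerator = 3 * 0.81 = 2.43
Denominator = 1 + 2 * 0.81 = 2.62
r_new = 2.43 / 2.62
= 0.9275


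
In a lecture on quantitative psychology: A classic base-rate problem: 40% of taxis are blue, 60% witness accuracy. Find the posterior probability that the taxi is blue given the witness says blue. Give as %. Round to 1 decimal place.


P(blue | says blue) = P(says blue | blue)*P(blue) / [P(says blue | blue)*P(blue) + P(says blue | not blue)*P(not blue)]
Numerator = 0.6 * 0.4 = 0.24
False identification = 0.4 * 0.6 = 0.24
P = 0.24 / (0.24 + 0.24)
= 0.24 / 0.48
As percentage = 50.0


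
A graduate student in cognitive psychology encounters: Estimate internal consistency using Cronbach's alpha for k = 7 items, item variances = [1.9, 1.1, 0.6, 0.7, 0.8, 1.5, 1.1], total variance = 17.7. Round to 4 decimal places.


alpha = (k/(k-1)) * (1 - sum(s_i^2)/s_total^2)
sum(item variances) = 7.7
k/(k-1) = 7/6 = 1.166667
1 - 7.7/17.7 = 1 - 0.435028 = 0.564972
alpha = 1.166667 * 0.564972
= 0.6591


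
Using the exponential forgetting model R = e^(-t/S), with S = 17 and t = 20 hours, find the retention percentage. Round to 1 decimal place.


R = e^(-t/S)
-t/S = -20/17 = -1.176471
R = e^(-1.176471) = 0.308365
Percentage = 0.308365 * 100
= 30.8


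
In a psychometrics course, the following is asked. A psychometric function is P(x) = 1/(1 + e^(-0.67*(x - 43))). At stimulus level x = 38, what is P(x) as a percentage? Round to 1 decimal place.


P(x) = 1/(1 + e^(-0.67*(38 - 43)))
Exponent = -0.67 * -5 = 3.35
e^(3.35) = 28.502734
P = 1/(1 + 28.502734) = 0.033895
Percentage = 3.4


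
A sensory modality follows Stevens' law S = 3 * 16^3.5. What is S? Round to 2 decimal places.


S = 3 * 16^3.5
16^3.5 = 16384.0
S = 3 * 16384.0
= 49152.00


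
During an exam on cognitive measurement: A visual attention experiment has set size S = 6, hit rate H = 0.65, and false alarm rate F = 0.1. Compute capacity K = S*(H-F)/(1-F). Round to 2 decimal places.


K = S * (H - F) / (1 - F)
H - F = 0.55
1 - F = 0.9
K = 6 * 0.55 / 0.9
= 3.67


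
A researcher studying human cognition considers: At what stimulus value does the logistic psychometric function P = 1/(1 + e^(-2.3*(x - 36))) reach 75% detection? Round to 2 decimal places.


At P = 0.75: 0.75 = 1/(1 + e^(-k*(x-x0)))
Solving: e^(-k*(x-x0)) = 1/3
x = x0 + ln(3)/k
ln(3) = 1.0986
x = 36 + 1.0986/2.3
= 36 + 0.4777
= 36.48


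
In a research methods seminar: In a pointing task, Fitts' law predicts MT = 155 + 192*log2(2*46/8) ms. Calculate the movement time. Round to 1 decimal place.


MT = 155 + 192 * log2(2*46/8)
2D/W = 11.5
log2(11.5) = 3.5236
MT = 155 + 192 * 3.5236
= 831.5 ms


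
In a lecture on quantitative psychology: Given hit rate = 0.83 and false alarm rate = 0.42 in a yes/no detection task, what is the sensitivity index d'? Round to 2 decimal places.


d' = z(HR) - z(FAR)
z(0.83) = 0.9542
z(0.42) = -0.2019
d' = 0.9542 - -0.2019
= 1.16


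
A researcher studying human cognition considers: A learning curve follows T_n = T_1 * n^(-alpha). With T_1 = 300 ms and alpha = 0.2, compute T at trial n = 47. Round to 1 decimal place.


T_n = 300 * 47^(-0.2)
47^(-0.2) = 0.462999
T_n = 300 * 0.462999
= 138.9 ms


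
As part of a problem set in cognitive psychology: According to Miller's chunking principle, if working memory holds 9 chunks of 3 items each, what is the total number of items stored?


Total items = chunks * items_per_chunk
= 9 * 3
= 27


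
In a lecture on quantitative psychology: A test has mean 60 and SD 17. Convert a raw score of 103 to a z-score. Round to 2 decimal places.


z = (X - mu) / sigma
= (103 - 60) / 17
= 43 / 17
= 2.53


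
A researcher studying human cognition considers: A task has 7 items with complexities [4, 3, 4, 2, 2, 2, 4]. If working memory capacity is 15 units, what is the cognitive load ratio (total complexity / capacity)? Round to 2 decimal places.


Total complexity = 4 + 3 + 4 + 2 + 2 + 2 + 4 = 21
Load = total / capacity = 21 / 15
= 1.40


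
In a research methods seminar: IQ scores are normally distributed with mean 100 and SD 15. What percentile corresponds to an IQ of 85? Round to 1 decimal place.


z = (IQ - mean) / SD
z = (85 - 100) / 15 = -1.0
Percentile = Phi(-1.0) * 100
Phi(-1.0) = 0.158655
= 15.9


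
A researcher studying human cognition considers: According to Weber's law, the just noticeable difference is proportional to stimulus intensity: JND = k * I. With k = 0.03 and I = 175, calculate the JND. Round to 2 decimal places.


JND = k * I
JND = 0.03 * 175
= 5.25


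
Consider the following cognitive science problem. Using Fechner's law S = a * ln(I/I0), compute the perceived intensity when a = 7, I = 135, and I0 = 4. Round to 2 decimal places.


S = 7 * ln(135/4)
I/I0 = 33.75
ln(33.75) = 3.519
S = 7 * 3.519
= 24.63


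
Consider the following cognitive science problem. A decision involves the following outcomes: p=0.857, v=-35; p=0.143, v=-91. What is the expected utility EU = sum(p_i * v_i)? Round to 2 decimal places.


EU = sum(p_i * v_i)
0.857 * -35 = -29.995
0.143 * -91 = -13.013
EU = -29.995 + -13.013
= -43.01


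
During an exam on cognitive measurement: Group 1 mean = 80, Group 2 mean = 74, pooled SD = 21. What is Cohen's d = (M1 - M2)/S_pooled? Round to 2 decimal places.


Cohen's d = (M1 - M2) / S_pooled
= (80 - 74) / 21
= 6 / 21
= 0.29


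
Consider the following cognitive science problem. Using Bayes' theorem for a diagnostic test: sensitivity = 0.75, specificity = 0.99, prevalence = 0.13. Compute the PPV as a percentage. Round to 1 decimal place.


PPV = (sens * prev) / (sens * prev + (1-spec) * (1-prev))
Numerator = 0.75 * 0.13 = 0.0975
P(positive and no disease) = (1 - spec) * (1 - prev) = (1 - 0.99) * (1 - 0.13) = 0.0087
Denominator = 0.0975 + 0.0087 = 0.1062
PPV = 0.0975 / 0.1062 = 0.918079
As percentage = 91.8


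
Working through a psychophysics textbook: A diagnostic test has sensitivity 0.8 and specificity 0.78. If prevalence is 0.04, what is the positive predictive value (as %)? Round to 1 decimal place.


PPV = (sens * prev) / (sens * prev + (1-spec) * (1-prev))
Numerator = 0.8 * 0.04 = 0.032
P(positive and no disease) = (1 - spec) * (1 - prev) = (1 - 0.78) * (1 - 0.04) = 0.2112
Denominator = 0.032 + 0.2112 = 0.2432
PPV = 0.032 / 0.2432 = 0.131579
As percentage = 13.2


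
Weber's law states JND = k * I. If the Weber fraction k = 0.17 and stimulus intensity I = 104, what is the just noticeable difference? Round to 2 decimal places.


JND = k * I
JND = 0.17 * 104
= 17.68


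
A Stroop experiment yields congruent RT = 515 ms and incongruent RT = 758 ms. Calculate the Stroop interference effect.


Stroop effect = RT(incongruent) - RT(congruent)
= 758 - 515
= 243 ms


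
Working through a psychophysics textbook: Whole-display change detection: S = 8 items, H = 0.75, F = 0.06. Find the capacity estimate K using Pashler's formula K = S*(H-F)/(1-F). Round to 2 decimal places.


K = S * (H - F) / (1 - F)
H - F = 0.69
1 - F = 0.94
K = 8 * 0.69 / 0.94
= 5.87


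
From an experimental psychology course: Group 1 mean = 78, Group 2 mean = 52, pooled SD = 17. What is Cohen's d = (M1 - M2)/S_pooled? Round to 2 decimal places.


Cohen's d = (M1 - M2) / S_pooled
= (78 - 52) / 17
= 26 / 17
= 1.53


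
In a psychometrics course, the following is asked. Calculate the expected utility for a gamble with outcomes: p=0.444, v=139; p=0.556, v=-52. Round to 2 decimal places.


EU = sum(p_i * v_i)
0.444 * 139 = 61.716
0.556 * -52 = -28.912
EU = 61.716 + -28.912
= 32.80


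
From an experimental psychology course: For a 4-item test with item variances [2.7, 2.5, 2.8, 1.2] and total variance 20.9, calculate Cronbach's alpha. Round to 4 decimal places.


alpha = (k/(k-1)) * (1 - sum(s_i^2)/s_total^2)
sum(item variances) = 9.2
k/(k-1) = 4/3 = 1.333333
1 - 9.2/20.9 = 1 - 0.440191 = 0.559809
alpha = 1.333333 * 0.559809
= 0.7464


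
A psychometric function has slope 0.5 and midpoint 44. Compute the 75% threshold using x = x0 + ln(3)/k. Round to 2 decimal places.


At P = 0.75: 0.75 = 1/(1 + e^(-k*(x-x0)))
Solving: e^(-k*(x-x0)) = 1/3
x = x0 + ln(3)/k
ln(3) = 1.0986
x = 44 + 1.0986/0.5
= 44 + 2.1972
= 46.20


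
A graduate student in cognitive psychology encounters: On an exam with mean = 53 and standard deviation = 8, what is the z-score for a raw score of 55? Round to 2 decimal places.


z = (X - mu) / sigma
= (55 - 53) / 8
= 2 / 8
= 0.25


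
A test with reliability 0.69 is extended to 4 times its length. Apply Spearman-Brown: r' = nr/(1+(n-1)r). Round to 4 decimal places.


r_new = n*r / (1 + (n-1)*r)
Numerator = 4 * 0.69 = 2.76
Denominator = 1 + 3 * 0.69 = 3.07
r_new = 2.76 / 3.07
= 0.8990


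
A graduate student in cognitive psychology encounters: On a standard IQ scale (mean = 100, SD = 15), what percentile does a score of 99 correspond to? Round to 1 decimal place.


z = (IQ - mean) / SD
z = (99 - 100) / 15 = -0.0667
Percentile = Phi(-0.0667) * 100
Phi(-0.0667) = 0.47341
= 47.3


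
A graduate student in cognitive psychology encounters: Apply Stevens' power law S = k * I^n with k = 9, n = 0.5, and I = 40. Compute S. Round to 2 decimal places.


S = 9 * 40^0.5
40^0.5 = 6.3246
S = 9 * 6.3246
= 56.92


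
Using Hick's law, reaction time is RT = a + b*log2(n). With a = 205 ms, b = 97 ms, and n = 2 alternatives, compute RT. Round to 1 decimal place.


RT = 205 + 97 * log2(2)
log2(2) = 1.0
RT = 205 + 97 * 1.0
= 205 + 97.0
= 302.0 ms


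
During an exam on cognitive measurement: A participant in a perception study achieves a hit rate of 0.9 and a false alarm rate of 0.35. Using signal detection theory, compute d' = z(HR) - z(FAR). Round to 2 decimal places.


d' = z(HR) - z(FAR)
z(0.9) = 1.2816
z(0.35) = -0.3853
d' = 1.2816 - -0.3853
= 1.67


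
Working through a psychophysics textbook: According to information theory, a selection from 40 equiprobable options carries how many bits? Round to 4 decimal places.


H = log2(n)
H = log2(40)
= 5.3219


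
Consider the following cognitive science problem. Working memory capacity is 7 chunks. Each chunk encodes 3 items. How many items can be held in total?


Total items = chunks * items_per_chunk
= 7 * 3
= 21


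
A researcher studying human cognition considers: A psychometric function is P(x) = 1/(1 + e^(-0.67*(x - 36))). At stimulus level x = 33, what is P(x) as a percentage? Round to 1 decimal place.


P(x) = 1/(1 + e^(-0.67*(33 - 36)))
Exponent = -0.67 * -3 = 2.01
e^(2.01) = 7.463317
P = 1/(1 + 7.463317) = 0.118157
Percentage = 11.8


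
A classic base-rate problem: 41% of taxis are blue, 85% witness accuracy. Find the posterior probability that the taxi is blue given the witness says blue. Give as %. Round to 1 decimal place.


P(blue | says blue) = P(says blue | blue)*P(blue) / [P(says blue | blue)*P(blue) + P(says blue | not blue)*P(not blue)]
Numerator = 0.85 * 0.41 = 0.3485
False identification = 0.15 * 0.59 = 0.0885
P = 0.3485 / (0.3485 + 0.0885)
= 0.3485 / 0.437
As percentage = 79.7


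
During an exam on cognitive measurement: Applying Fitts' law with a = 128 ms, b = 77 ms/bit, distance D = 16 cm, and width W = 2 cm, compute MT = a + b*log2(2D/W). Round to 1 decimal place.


MT = 128 + 77 * log2(2*16/2)
2D/W = 16.0
log2(16.0) = 4.0
MT = 128 + 77 * 4.0
= 436.0 ms


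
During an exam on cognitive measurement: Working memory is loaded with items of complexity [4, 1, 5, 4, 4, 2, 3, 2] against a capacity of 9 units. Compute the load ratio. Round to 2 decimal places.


Total complexity = 4 + 1 + 5 + 4 + 4 + 2 + 3 + 2 = 25
Load = total / capacity = 25 / 9
= 2.78


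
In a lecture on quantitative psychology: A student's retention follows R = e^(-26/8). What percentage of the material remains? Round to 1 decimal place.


R = e^(-t/S)
-t/S = -26/8 = -3.25
R = e^(-3.25) = 0.038774
Percentage = 0.038774 * 100
= 3.9


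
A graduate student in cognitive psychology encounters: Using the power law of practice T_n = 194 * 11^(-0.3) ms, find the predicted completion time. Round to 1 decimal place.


T_n = 194 * 11^(-0.3)
11^(-0.3) = 0.48706
T_n = 194 * 0.48706
= 94.5 ms


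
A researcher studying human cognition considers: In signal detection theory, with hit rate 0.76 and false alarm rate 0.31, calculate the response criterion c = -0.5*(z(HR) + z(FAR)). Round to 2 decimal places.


c = -0.5 * (z(HR) + z(FAR))
z(0.76) = 0.7063
z(0.31) = -0.4959
c = -0.5 * (0.7063 + -0.4959)
= -0.5 * 0.2104
= -0.11


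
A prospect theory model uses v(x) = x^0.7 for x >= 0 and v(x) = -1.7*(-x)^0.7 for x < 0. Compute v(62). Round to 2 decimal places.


Since x = 62 >= 0, use v(x) = x^0.7
62^0.7 = 17.9752
v(62) = 17.98


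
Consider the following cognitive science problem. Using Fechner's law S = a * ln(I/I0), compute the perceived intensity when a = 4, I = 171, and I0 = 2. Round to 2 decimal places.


S = 4 * ln(171/2)
I/I0 = 85.5
ln(85.5) = 4.4485
S = 4 * 4.4485
= 17.79


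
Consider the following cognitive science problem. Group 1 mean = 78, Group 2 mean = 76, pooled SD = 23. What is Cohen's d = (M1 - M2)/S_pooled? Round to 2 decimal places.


Cohen's d = (M1 - M2) / S_pooled
= (78 - 76) / 23
= 2 / 23
= 0.09


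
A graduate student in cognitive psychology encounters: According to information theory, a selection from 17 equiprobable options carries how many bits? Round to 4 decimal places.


H = log2(n)
H = log2(17)
= 4.0875


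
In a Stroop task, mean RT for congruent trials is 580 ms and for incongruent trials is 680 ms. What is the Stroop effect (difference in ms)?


Stroop effect = RT(incongruent) - RT(congruent)
= 680 - 580
= 100 ms


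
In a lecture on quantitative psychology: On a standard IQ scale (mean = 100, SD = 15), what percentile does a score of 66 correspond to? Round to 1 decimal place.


z = (IQ - mean) / SD
z = (66 - 100) / 15 = -2.2667
Percentile = Phi(-2.2667) * 100
Phi(-2.2667) = 0.011704
= 1.2


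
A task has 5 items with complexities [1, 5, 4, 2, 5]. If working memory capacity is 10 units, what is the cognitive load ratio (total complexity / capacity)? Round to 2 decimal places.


Total complexity = 1 + 5 + 4 + 2 + 5 = 17
Load = total / capacity = 17 / 10
= 1.70


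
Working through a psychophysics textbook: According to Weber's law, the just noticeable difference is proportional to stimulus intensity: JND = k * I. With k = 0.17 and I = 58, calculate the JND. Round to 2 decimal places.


JND = k * I
JND = 0.17 * 58
= 9.86


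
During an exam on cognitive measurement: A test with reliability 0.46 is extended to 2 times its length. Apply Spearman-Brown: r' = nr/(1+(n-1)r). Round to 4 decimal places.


r_new = n*r / (1 + (n-1)*r)
Numerator = 2 * 0.46 = 0.92
Denominator = 1 + 1 * 0.46 = 1.46
r_new = 0.92 / 1.46
= 0.6301


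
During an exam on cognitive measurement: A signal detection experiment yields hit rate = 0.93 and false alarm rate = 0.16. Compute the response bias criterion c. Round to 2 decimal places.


c = -0.5 * (z(HR) + z(FAR))
z(0.93) = 1.4758
z(0.16) = -0.9945
c = -0.5 * (1.4758 + -0.9945)
= -0.5 * 0.4813
= -0.24


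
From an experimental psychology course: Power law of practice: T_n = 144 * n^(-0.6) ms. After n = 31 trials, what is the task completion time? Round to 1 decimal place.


T_n = 144 * 31^(-0.6)
31^(-0.6) = 0.127404
T_n = 144 * 0.127404
= 18.3 ms


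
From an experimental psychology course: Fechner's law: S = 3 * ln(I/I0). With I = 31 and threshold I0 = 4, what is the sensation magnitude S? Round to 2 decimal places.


S = 3 * ln(31/4)
I/I0 = 7.75
ln(7.75) = 2.0477
S = 3 * 2.0477
= 6.14


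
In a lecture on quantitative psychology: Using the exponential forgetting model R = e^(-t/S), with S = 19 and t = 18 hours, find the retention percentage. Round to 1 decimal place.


R = e^(-t/S)
-t/S = -18/19 = -0.947368
R = e^(-0.947368) = 0.38776
Percentage = 0.38776 * 100
= 38.8


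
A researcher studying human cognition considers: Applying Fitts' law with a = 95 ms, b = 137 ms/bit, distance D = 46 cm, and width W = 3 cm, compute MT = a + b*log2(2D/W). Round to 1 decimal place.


MT = 95 + 137 * log2(2*46/3)
2D/W = 30.666667
log2(30.666667) = 4.9386
MT = 95 + 137 * 4.9386
= 771.6 ms


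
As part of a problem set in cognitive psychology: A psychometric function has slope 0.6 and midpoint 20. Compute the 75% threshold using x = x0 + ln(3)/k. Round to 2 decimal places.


At P = 0.75: 0.75 = 1/(1 + e^(-k*(x-x0)))
Solving: e^(-k*(x-x0)) = 1/3
x = x0 + ln(3)/k
ln(3) = 1.0986
x = 20 + 1.0986/0.6
= 20 + 1.831
= 21.83


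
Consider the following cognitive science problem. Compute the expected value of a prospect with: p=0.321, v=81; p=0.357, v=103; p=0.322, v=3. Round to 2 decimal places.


EU = sum(p_i * v_i)
0.321 * 81 = 26.001
0.357 * 103 = 36.771
0.322 * 3 = 0.966
EU = 26.001 + 36.771 + 0.966
= 63.74


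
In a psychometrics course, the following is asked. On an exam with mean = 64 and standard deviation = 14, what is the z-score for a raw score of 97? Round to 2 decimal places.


z = (X - mu) / sigma
= (97 - 64) / 14
= 33 / 14
= 2.36
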